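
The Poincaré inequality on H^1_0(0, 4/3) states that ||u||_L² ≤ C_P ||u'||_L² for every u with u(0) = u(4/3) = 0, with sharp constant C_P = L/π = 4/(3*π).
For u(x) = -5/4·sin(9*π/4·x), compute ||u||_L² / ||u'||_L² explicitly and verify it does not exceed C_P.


||u||_L² / ||u'||_L² = 4/(9*π) < C_P = 4/(3*π).

u(x) = -5/4·sin(9*π/4·x), so u'(x) = -45*π*cos(9*π*x/4)/16.
Writing u(x) = A·sin(kπx/L) with A = -5/4 and k = 3, use ∫_0^L sin²(kπx/L) dx = L/2 and ∫_0^L cos²(kπx/L) dx = L/2.
u² = 25/16·sin²(9*π/4·x) and (u')² = 2025*π^2/256·cos²(9*π/4·x), and each of sin², cos² integrates to L/2 = 2/3 over (0, 4/3).
∫_0^4/3 u² dx = 25/24, so ||u||_L² = 5*sqrt(6)/12.
∫_0^4/3 (u')² dx = 675*π^2/128, so ||u'||_L² = 15*sqrt(6)*π/16.
Ratio ||u||_L² / ||u'||_L² = 4/(9*π).
Sharp Poincaré constant on H^1_0(0, 4/3) is C_P = L/π = 4/(3*π), achieved by sin(3*π/4·x).
This is the k = 3 harmonic; the ratio L/(kπ) is strictly less than C_P = L/π, consistent with the sharp inequality ||u||_L² ≤ C_P ||u'||_L².


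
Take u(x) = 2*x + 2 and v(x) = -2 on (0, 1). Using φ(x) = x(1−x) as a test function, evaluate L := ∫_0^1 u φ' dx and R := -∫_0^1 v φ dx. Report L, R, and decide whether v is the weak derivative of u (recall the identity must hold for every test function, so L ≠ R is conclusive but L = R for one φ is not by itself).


LHS = -1/3, RHS = 1/3. No, v is not the weak derivative of u.

u(x) = 2*x + 2, classical derivative u'(x) = 2.
φ(x) = x(1−x), so φ'(x) = 1 - 2*x.
Note φ(0) = φ(1) = 0, so the boundary term u·φ vanishes.
LHS = ∫_0^1 u(x) φ'(x) dx = ∫_0^1 (-4*x^2 - 2*x + 2) dx. Term by term:
  ∫_0^1 -4*x^2 dx = -4/3;  ∫_0^1 -2*x dx = -1;  ∫_0^1 2 dx = 2.
Sum: -4/3 − 1 + 2 = -1/3.
So LHS = -1/3.
∫_0^1 v(x) φ(x) dx = ∫_0^1 (2*x^2 - 2*x) dx. Term by term:
  ∫_0^1 2*x^2 dx = 2/3;  ∫_0^1 -2*x dx = -1.
Sum: 2/3 − 1 = -1/3.
So RHS = -∫_0^1 v(x) φ(x) dx = 1/3.
LHS − RHS = -2/3 ≠ 0, so the identity fails.
(For a valid weak derivative the identity must hold for EVERY test function, in particular this one. The failure shows v is NOT the weak derivative of u.)
Correct weak derivative would be u'(x) = 2.


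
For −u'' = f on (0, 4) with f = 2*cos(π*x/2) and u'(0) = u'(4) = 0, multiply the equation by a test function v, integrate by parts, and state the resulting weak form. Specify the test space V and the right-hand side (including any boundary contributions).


V = H^1(0, 4) (no boundary constraint on v; u is determined up to an additive constant); weak form: ∫_0^4 u'v' dx = ∫_0^4 (2*cos(π*x/2)) v dx for all v ∈ V.

Multiply both sides by a test function v and integrate from 0 to 4:
  ∫_0^4 −u''(x) v(x) dx = ∫_0^4 f(x) v(x) dx.
Integrate the LHS by parts once:
  ∫_0^4 −u'' v dx = −[u'(x) v(x)]_0^4 + ∫_0^4 u'(x) v'(x) dx.
Thus ∫_0^4 u'(x) v'(x) dx = ∫_0^4 f(x) v(x) dx + [u'(x) v(x)]_0^4.
Choose V so that boundary terms are either known or forced to vanish.
u has homogeneous Neumann: u'(0) = u'(4) = 0. So [u' v]_0^4 = 0·v(4) − 0·v(0) = 0 for any v; take V = H^1(0, 4).
Weak formulation: find u (satisfying any essential BC) such that ∫_0^4 u'(x) v'(x) dx = ∫_0^4 f v dx for all v ∈ V (homogeneous Neumann, so boundary terms vanish).
Substituting f(x) = 2*cos(π*x/2), the right-hand side is ∫_0^4 (2*cos(π*x/2)) v dx.
Compatibility check (pure Neumann): taking v ≡ 1 ∈ V gives 0 = ∫_0^4 f dx + (0) − (0), i.e. ∫_0^4 f dx must equal u'(0) − u'(4) = 0. Indeed ∫_0^4 (2*cos(π*x/2)) dx = 0, so the data are compatible. The solution is then unique only up to an additive constant (fix it e.g. by requiring ∫_0^4 u dx = 0).


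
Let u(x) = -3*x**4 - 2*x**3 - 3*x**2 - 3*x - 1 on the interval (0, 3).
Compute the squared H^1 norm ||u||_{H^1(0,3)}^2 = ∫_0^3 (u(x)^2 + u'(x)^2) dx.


||u||_{H^1}^2 = 4093332/35

The H^1 norm (squared) on an interval (0, L) is
  ||u||_{H^1}^2 = ∫_0^L u(x)^2 dx + ∫_0^L u'(x)^2 dx.
Compute u'(x) = -12*x**3 - 6*x**2 - 6*x - 3.
Then u(x)^2 = 9*x**8 + 12*x**7 + 22*x**6 + 30*x**5 + 27*x**4 + 22*x**3 + 15*x**2 + 6*x + 1 and u'(x)^2 = 144*x**6 + 144*x**5 + 180*x**4 + 144*x**3 + 72*x**2 + 36*x + 9.
Integrate each monomial from 0 to 3 using ∫_0^3 c·x^n dx = c·3^(n+1)/(n+1):
  ∫_0^3 u(x)^2 dx = ∫_0^3 (9*x^8 + 12*x^7 + 22*x^6 + 30*x^5 + 27*x^4 + 22*x^3 + 15*x^2 + 6*x + 1) dx. Term by term:
    ∫_0^3 9*x^8 dx = 19683;  ∫_0^3 12*x^7 dx = 19683/2;  ∫_0^3 22*x^6 dx = 48114/7;
    ∫_0^3 30*x^5 dx = 3645;  ∫_0^3 27*x^4 dx = 6561/5;  ∫_0^3 22*x^3 dx = 891/2;
    ∫_0^3 15*x^2 dx = 135;  ∫_0^3 6*x dx = 27;  ∫_0^3 1 dx = 3.
  Sum: 19683 + 19683/2 + 48114/7 + 3645 + 6561/5 + 891/2 + 135 + 27 + 3 = 1468797/35.
  ∫_0^3 u'(x)^2 dx = ∫_0^3 (144*x^6 + 144*x^5 + 180*x^4 + 144*x^3 + 72*x^2 + 36*x + 9) dx. Term by term:
    ∫_0^3 144*x^6 dx = 314928/7;  ∫_0^3 144*x^5 dx = 17496;  ∫_0^3 180*x^4 dx = 8748;
    ∫_0^3 144*x^3 dx = 2916;  ∫_0^3 72*x^2 dx = 648;  ∫_0^3 36*x dx = 162;
    ∫_0^3 9 dx = 27.
  Sum: 314928/7 + 17496 + 8748 + 2916 + 648 + 162 + 27 = 524907/7.
Adding: ||u||_{H^1}^2 = 1468797/35 + 524907/7 = 4093332/35.


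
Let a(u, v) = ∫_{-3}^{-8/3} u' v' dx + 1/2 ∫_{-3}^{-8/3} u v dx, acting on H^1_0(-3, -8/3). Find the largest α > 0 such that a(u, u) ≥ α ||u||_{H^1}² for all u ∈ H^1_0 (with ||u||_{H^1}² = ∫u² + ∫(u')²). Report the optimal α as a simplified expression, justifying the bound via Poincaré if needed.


α = (1 + 18*π^2)/(2*(1 + 9*π^2))

Coercivity of a(·,·) on H^1_0(-3, -8/3) means a(u, u) ≥ α ||u||_{H^1}² for every u ∈ H^1_0.
The interval has length L = 1/3, and Poincaré/coercivity depend only on L. Here a(u, u) = ∫(u')² + (1/2)·∫u².
Here 0 < c = 1/2 < 1. The condition a(u,u) ≥ α||u||_{H^1}² reads (1−α)∫(u')² ≥ (α−c)∫u². Any admissible α is ≤ 1 (rapidly oscillating u have ∫u²/∫(u')² → 0), and α = 1 would force 0 ≥ (1−c)∫u², impossible since c < 1; so 1−α > 0. By the sharp Poincaré inequality on H^1_0 of an interval of length L, ∫(u')² ≥ (π/L)²∫u² with equality for the first sine mode sin(π(x−x₀)/L) (x₀ the left endpoint), so the inequality holds for all u iff (1−α)(π/L)² ≥ α − c, i.e. α ≤ ((π/L)² + c)/((π/L)² + 1) = (1 + c(L/π)²)/(1 + (L/π)²). With (π/L)² = 9*π^2 and c = 1/2, the largest admissible constant is α = ((π/L)² + c)/((π/L)² + 1).
Simplifying, α = (1 + 18*π^2)/(2*(1 + 9*π^2)).


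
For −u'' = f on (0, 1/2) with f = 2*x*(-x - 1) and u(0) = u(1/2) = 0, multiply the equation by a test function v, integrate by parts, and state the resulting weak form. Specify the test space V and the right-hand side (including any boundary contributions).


V = H^1_0(0, 1/2) (so v(0) = v(1/2) = 0); weak form: ∫_0^1/2 u'v' dx = ∫_0^1/2 (2*x*(-x - 1)) v dx for all v ∈ V.

Multiply both sides by a test function v and integrate from 0 to 1/2:
  ∫_0^1/2 −u''(x) v(x) dx = ∫_0^1/2 f(x) v(x) dx.
Integrate the LHS by parts once:
  ∫_0^1/2 −u'' v dx = −[u'(x) v(x)]_0^1/2 + ∫_0^1/2 u'(x) v'(x) dx.
Thus ∫_0^1/2 u'(x) v'(x) dx = ∫_0^1/2 f(x) v(x) dx + [u'(x) v(x)]_0^1/2.
Choose V so that boundary terms are either known or forced to vanish.
u is Dirichlet: u(0) = u(1/2) = 0. Let V = H^1_0(0, 1/2); then v(0) = v(1/2) = 0, and [u' v]_0^1/2 = 0.
Weak formulation: find u (satisfying any essential BC) such that ∫_0^1/2 u'(x) v'(x) dx = ∫_0^1/2 f v dx for all v ∈ V.
Substituting f(x) = 2*x*(-x - 1), the right-hand side is ∫_0^1/2 (2*x*(-x - 1)) v dx.


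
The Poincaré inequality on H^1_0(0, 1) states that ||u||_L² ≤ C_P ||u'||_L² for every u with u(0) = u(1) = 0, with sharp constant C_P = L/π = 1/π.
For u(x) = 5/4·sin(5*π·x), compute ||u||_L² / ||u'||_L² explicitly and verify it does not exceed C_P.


||u||_L² / ||u'||_L² = 1/(5*π) < C_P = 1/π.

u(x) = 5/4·sin(5*π·x), so u'(x) = 25*π*cos(5*π*x)/4.
Writing u(x) = A·sin(kπx/L) with A = 5/4 and k = 5, use ∫_0^L sin²(kπx/L) dx = L/2 and ∫_0^L cos²(kπx/L) dx = L/2.
u² = 25/16·sin²(5*π·x) and (u')² = 625*π^2/16·cos²(5*π·x), and each of sin², cos² integrates to L/2 = 1/2 over (0, 1).
∫_0^1 u² dx = 25/32, so ||u||_L² = 5*sqrt(2)/8.
∫_0^1 (u')² dx = 625*π^2/32, so ||u'||_L² = 25*sqrt(2)*π/8.
Ratio ||u||_L² / ||u'||_L² = 1/(5*π).
Sharp Poincaré constant on H^1_0(0, 1) is C_P = L/π = 1/π, achieved by sin(π·x).
This is the k = 5 harmonic; the ratio L/(kπ) is strictly less than C_P = L/π, consistent with the sharp inequality ||u||_L² ≤ C_P ||u'||_L².


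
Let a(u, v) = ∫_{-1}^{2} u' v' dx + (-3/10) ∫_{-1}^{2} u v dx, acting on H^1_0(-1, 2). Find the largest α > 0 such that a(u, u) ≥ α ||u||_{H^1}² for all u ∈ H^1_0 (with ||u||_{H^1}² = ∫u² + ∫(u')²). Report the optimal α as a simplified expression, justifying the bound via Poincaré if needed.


α = (-27/10 + π^2)/(9 + π^2)

Coercivity of a(·,·) on H^1_0(-1, 2) means a(u, u) ≥ α ||u||_{H^1}² for every u ∈ H^1_0.
The interval has length L = 3, and Poincaré/coercivity depend only on L. Here a(u, u) = ∫(u')² + (-3/10)·∫u².
Here c = -3/10 < 0 with |c| < (π/L)² = π^2/9, so coercivity still holds. The condition a(u,u) ≥ α||u||_{H^1}² reads (1−α)∫(u')² ≥ (α−c)∫u². Any admissible α is ≤ 1 (rapidly oscillating u have ∫u²/∫(u')² → 0), and α = 1 would force 0 ≥ (1−c)∫u², impossible since c < 1; so 1−α > 0. By the sharp Poincaré inequality on H^1_0 of an interval of length L, ∫(u')² ≥ (π/L)²∫u² with equality for the first sine mode sin(π(x−x₀)/L) (x₀ the left endpoint), so the inequality holds for all u iff (1−α)(π/L)² ≥ α − c, i.e. α ≤ ((π/L)² + c)/((π/L)² + 1) = (1 + c(L/π)²)/(1 + (L/π)²). (Direct route, valid since c ≤ 0: Poincaré gives c∫u² ≥ c(L/π)²∫(u')², so a(u,u) ≥ (1 + c(L/π)²)∫(u')², while ||u||_{H^1}² ≤ (1 + (L/π)²)∫(u')²; dividing yields the same α.) With (π/L)² = π^2/9 and c = -3/10, the largest admissible constant is α = ((π/L)² + c)/((π/L)² + 1).
Simplifying, α = (-27/10 + π^2)/(9 + π^2).


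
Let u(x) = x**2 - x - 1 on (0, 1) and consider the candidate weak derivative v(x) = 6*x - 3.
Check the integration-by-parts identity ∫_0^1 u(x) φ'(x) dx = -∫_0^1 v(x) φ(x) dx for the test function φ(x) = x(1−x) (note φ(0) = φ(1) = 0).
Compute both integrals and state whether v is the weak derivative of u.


LHS = 0, RHS = 0. No, v is not the weak derivative of u.

u(x) = x**2 - x - 1, classical derivative u'(x) = 2*x - 1.
φ(x) = x(1−x), so φ'(x) = 1 - 2*x.
Note φ(0) = φ(1) = 0, so the boundary term u·φ vanishes.
LHS = ∫_0^1 u(x) φ'(x) dx = ∫_0^1 (-2*x^3 + 3*x^2 + x - 1) dx. Term by term:
  ∫_0^1 -2*x^3 dx = -1/2;  ∫_0^1 3*x^2 dx = 1;  ∫_0^1 x dx = 1/2;
  ∫_0^1 -1 dx = -1.
Sum: -1/2 + 1 + 1/2 − 1 = 0.
So LHS = 0.
∫_0^1 v(x) φ(x) dx = ∫_0^1 (-6*x^3 + 9*x^2 - 3*x) dx. Term by term:
  ∫_0^1 -6*x^3 dx = -3/2;  ∫_0^1 9*x^2 dx = 3;  ∫_0^1 -3*x dx = -3/2.
Sum: -3/2 + 3 − 3/2 = 0.
So RHS = -∫_0^1 v(x) φ(x) dx = 0.
LHS = RHS, so the identity holds for this particular φ. But this is necessary, not sufficient: a weak derivative must satisfy the identity for EVERY test function in C_c^∞(0, 1).
Here u is smooth, so its weak derivative equals its classical derivative u'(x) = 2*x - 1. Since v(x) = 6*x - 3 ≠ u'(x), v is NOT the weak derivative of u — the agreement for this single φ is a coincidence (the difference v − u' happens to be L²-orthogonal to this φ).


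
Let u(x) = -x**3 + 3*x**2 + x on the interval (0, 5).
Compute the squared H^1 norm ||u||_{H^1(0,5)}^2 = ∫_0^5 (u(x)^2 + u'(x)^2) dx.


||u||_{H^1}^2 = 96385/42

The H^1 norm (squared) on an interval (0, L) is
  ||u||_{H^1}^2 = ∫_0^L u(x)^2 dx + ∫_0^L u'(x)^2 dx.
Compute u'(x) = -3*x**2 + 6*x + 1.
Then u(x)^2 = x**6 - 6*x**5 + 7*x**4 + 6*x**3 + x**2 and u'(x)^2 = 9*x**4 - 36*x**3 + 30*x**2 + 12*x + 1.
Integrate each monomial from 0 to 5 using ∫_0^5 c·x^n dx = c·5^(n+1)/(n+1):
  ∫_0^5 u(x)^2 dx = ∫_0^5 (x^6 - 6*x^5 + 7*x^4 + 6*x^3 + x^2) dx. Term by term:
    ∫_0^5 x^6 dx = 78125/7;  ∫_0^5 -6*x^5 dx = -15625;  ∫_0^5 7*x^4 dx = 4375;
    ∫_0^5 6*x^3 dx = 1875/2;  ∫_0^5 x^2 dx = 125/3.
  Sum: 78125/7 − 15625 + 4375 + 1875/2 + 125/3 = 37375/42.
  ∫_0^5 u'(x)^2 dx = ∫_0^5 (9*x^4 - 36*x^3 + 30*x^2 + 12*x + 1) dx. Term by term:
    ∫_0^5 9*x^4 dx = 5625;  ∫_0^5 -36*x^3 dx = -5625;  ∫_0^5 30*x^2 dx = 1250;
    ∫_0^5 12*x dx = 150;  ∫_0^5 1 dx = 5.
  Sum: 5625 − 5625 + 1250 + 150 + 5 = 1405.
Adding: ||u||_{H^1}^2 = 37375/42 + 1405 = 96385/42.


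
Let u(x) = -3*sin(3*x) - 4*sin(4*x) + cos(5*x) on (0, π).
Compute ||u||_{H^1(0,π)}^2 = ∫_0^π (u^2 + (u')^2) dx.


||u||_{H^1(0,π)}^2 = 1664/9 + 194*π

u'(x) = -5*sin(5*x) - 9*cos(3*x) - 16*cos(4*x).
Expand u² and (u')² and integrate term by term on (0, π), using: for integers n ≥ 1, ∫_0^π sin²(nx) dx = ∫_0^π cos²(nx) dx = π/2; for n ≠ n', ∫_0^π sin(nx)sin(n'x) dx = ∫_0^π cos(nx)cos(n'x) dx = 0; and by product-to-sum, ∫_0^π sin(nx)cos(n'x) dx = ½∫_0^π [sin((n+n')x) + sin((n−n')x)] dx, which is 0 when n+n' is even and 2n/(n²−n'²) when n+n' is odd (it need not vanish on (0, π)).
  u² squared terms: (-4)²·∫sin(4x)² dx = 16·π/2 = 8*π;  (-3)²·∫sin(3x)² dx = 9·π/2 = 9*π/2;  (1)²·∫cos(5x)² dx = 1·π/2 = π/2.
  u² cross terms: 2·(-4)·(-3)·∫sin(4x)·sin(3x) dx = 24·(0) = 0;  2·(-4)·(1)·∫sin(4x)·cos(5x) dx = -8·(-8/9) = 64/9;  2·(-3)·(1)·∫sin(3x)·cos(5x) dx = -6·(0) = 0.
  So ∫_0^π u² dx = 8*π + 9*π/2 + π/2 + 0 + 64/9 + 0 = 64/9 + 13*π.
  (u')² squared terms: (-16)²·∫cos(4x)² dx = 256·π/2 = 128*π;  (-9)²·∫cos(3x)² dx = 81·π/2 = 81*π/2;  (-5)²·∫sin(5x)² dx = 25·π/2 = 25*π/2.
  (u')² cross terms: 2·(-16)·(-9)·∫cos(4x)·cos(3x) dx = 288·(0) = 0;  2·(-16)·(-5)·∫cos(4x)·sin(5x) dx = 160·(10/9) = 1600/9;  2·(-9)·(-5)·∫cos(3x)·sin(5x) dx = 90·(0) = 0.
  So ∫_0^π (u')² dx = 128*π + 81*π/2 + 25*π/2 + 0 + 1600/9 + 0 = 1600/9 + 181*π.
||u||_{H^1}^2 = (64/9 + 13*π) + (1600/9 + 181*π) = 1664/9 + 194*π.


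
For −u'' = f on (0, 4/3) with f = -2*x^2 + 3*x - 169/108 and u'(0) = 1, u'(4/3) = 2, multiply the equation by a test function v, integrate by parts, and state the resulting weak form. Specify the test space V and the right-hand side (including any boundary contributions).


V = H^1(0, 4/3) (v unrestricted at boundary; u is determined up to an additive constant); weak form: ∫_0^4/3 u'v' dx = ∫_0^4/3 (-2*x^2 + 3*x - 169/108) v dx + 2·v(4/3) − v(0) for all v ∈ V.

Multiply both sides by a test function v and integrate from 0 to 4/3:
  ∫_0^4/3 −u''(x) v(x) dx = ∫_0^4/3 f(x) v(x) dx.
Integrate the LHS by parts once:
  ∫_0^4/3 −u'' v dx = −[u'(x) v(x)]_0^4/3 + ∫_0^4/3 u'(x) v'(x) dx.
Thus ∫_0^4/3 u'(x) v'(x) dx = ∫_0^4/3 f(x) v(x) dx + [u'(x) v(x)]_0^4/3.
Choose V so that boundary terms are either known or forced to vanish.
u has inhomogeneous Neumann u'(0) = 1, u'(4/3) = 2. [u' v]_0^4/3 = (2)·v(4/3) − (1)·v(0) = 2·v(4/3) − v(0). Take V = H^1(0, 4/3); boundary term becomes part of RHS.
Weak formulation: find u (satisfying any essential BC) such that ∫_0^4/3 u'(x) v'(x) dx = ∫_0^4/3 f v dx + 2·v(4/3) − v(0) for all v ∈ V (Neumann data are natural BCs: they enter the RHS as boundary terms).
Substituting f(x) = -2*x^2 + 3*x - 169/108, the right-hand side is ∫_0^4/3 (-2*x^2 + 3*x - 169/108) v dx + 2·v(4/3) − v(0).
Compatibility check (pure Neumann): taking v ≡ 1 ∈ V gives 0 = ∫_0^4/3 f dx + (2) − (1), i.e. ∫_0^4/3 f dx must equal u'(0) − u'(4/3) = -1. Indeed ∫_0^4/3 (-2*x^2 + 3*x - 169/108) dx = -1, so the data are compatible. The solution is then unique only up to an additive constant (fix it e.g. by requiring ∫_0^4/3 u dx = 0).


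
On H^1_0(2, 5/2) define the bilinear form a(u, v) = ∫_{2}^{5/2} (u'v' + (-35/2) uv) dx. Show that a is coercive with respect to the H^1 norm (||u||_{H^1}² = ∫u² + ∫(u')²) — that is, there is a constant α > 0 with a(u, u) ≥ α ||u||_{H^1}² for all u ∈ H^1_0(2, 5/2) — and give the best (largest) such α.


α = (-35 + 8*π^2)/(2*(1 + 4*π^2))

Coercivity of a(·,·) on H^1_0(2, 5/2) means a(u, u) ≥ α ||u||_{H^1}² for every u ∈ H^1_0.
The interval has length L = 1/2, and Poincaré/coercivity depend only on L. Here a(u, u) = ∫(u')² + (-35/2)·∫u².
Here c = -35/2 < 0 with |c| < (π/L)² = 4*π^2, so coercivity still holds. The condition a(u,u) ≥ α||u||_{H^1}² reads (1−α)∫(u')² ≥ (α−c)∫u². Any admissible α is ≤ 1 (rapidly oscillating u have ∫u²/∫(u')² → 0), and α = 1 would force 0 ≥ (1−c)∫u², impossible since c < 1; so 1−α > 0. By the sharp Poincaré inequality on H^1_0 of an interval of length L, ∫(u')² ≥ (π/L)²∫u² with equality for the first sine mode sin(π(x−x₀)/L) (x₀ the left endpoint), so the inequality holds for all u iff (1−α)(π/L)² ≥ α − c, i.e. α ≤ ((π/L)² + c)/((π/L)² + 1) = (1 + c(L/π)²)/(1 + (L/π)²). (Direct route, valid since c ≤ 0: Poincaré gives c∫u² ≥ c(L/π)²∫(u')², so a(u,u) ≥ (1 + c(L/π)²)∫(u')², while ||u||_{H^1}² ≤ (1 + (L/π)²)∫(u')²; dividing yields the same α.) With (π/L)² = 4*π^2 and c = -35/2, the largest admissible constant is α = ((π/L)² + c)/((π/L)² + 1).
Simplifying, α = (-35 + 8*π^2)/(2*(1 + 4*π^2)).


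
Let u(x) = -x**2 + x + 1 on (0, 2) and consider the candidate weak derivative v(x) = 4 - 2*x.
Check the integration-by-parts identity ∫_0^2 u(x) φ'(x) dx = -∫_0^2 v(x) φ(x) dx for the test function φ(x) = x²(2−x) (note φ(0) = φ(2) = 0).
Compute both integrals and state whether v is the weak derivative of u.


LHS = 28/15, RHS = -32/15. No, v is not the weak derivative of u.

u(x) = -x**2 + x + 1, classical derivative u'(x) = 1 - 2*x.
φ(x) = x²(2−x), so φ'(x) = x*(4 - 3*x).
Note φ(0) = φ(2) = 0, so the boundary term u·φ vanishes.
LHS = ∫_0^2 u(x) φ'(x) dx = ∫_0^2 (3*x^4 - 7*x^3 + x^2 + 4*x) dx. Term by term:
  ∫_0^2 3*x^4 dx = 96/5;  ∫_0^2 -7*x^3 dx = -28;  ∫_0^2 x^2 dx = 8/3;
  ∫_0^2 4*x dx = 8.
Sum: 96/5 − 28 + 8/3 + 8 = 28/15.
So LHS = 28/15.
∫_0^2 v(x) φ(x) dx = ∫_0^2 (2*x^4 - 8*x^3 + 8*x^2) dx. Term by term:
  ∫_0^2 2*x^4 dx = 64/5;  ∫_0^2 -8*x^3 dx = -32;  ∫_0^2 8*x^2 dx = 64/3.
Sum: 64/5 − 32 + 64/3 = 32/15.
So RHS = -∫_0^2 v(x) φ(x) dx = -32/15.
LHS − RHS = 4 ≠ 0, so the identity fails.
(For a valid weak derivative the identity must hold for EVERY test function, in particular this one. The failure shows v is NOT the weak derivative of u.)
Correct weak derivative would be u'(x) = 1 - 2*x.


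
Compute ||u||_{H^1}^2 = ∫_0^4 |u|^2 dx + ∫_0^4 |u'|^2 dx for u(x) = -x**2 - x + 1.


||u||_{H^1}^2 = 2104/5

The H^1 norm (squared) on an interval (0, L) is
  ||u||_{H^1}^2 = ∫_0^L u(x)^2 dx + ∫_0^L u'(x)^2 dx.
Compute u'(x) = -2*x - 1.
Then u(x)^2 = x**4 + 2*x**3 - x**2 - 2*x + 1 and u'(x)^2 = 4*x**2 + 4*x + 1.
Integrate each monomial from 0 to 4 using ∫_0^4 c·x^n dx = c·4^(n+1)/(n+1):
  ∫_0^4 u(x)^2 dx = ∫_0^4 (x^4 + 2*x^3 - x^2 - 2*x + 1) dx. Term by term:
    ∫_0^4 x^4 dx = 1024/5;  ∫_0^4 2*x^3 dx = 128;  ∫_0^4 -x^2 dx = -64/3;
    ∫_0^4 -2*x dx = -16;  ∫_0^4 1 dx = 4.
  Sum: 1024/5 + 128 − 64/3 − 16 + 4 = 4492/15.
  ∫_0^4 u'(x)^2 dx = ∫_0^4 (4*x^2 + 4*x + 1) dx. Term by term:
    ∫_0^4 4*x^2 dx = 256/3;  ∫_0^4 4*x dx = 32;  ∫_0^4 1 dx = 4.
  Sum: 256/3 + 32 + 4 = 364/3.
Adding: ||u||_{H^1}^2 = 4492/15 + 364/3 = 2104/5.


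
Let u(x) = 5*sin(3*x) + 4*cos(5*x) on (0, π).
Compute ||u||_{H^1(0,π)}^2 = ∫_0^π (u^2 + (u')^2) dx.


||u||_{H^1(0,π)}^2 = 333*π

u'(x) = -20*sin(5*x) + 15*cos(3*x).
Expand u² and (u')² and integrate term by term on (0, π), using: for integers n ≥ 1, ∫_0^π sin²(nx) dx = ∫_0^π cos²(nx) dx = π/2; for n ≠ n', ∫_0^π sin(nx)sin(n'x) dx = ∫_0^π cos(nx)cos(n'x) dx = 0; and by product-to-sum, ∫_0^π sin(nx)cos(n'x) dx = ½∫_0^π [sin((n+n')x) + sin((n−n')x)] dx, which is 0 when n+n' is even and 2n/(n²−n'²) when n+n' is odd (it need not vanish on (0, π)).
  u² squared terms: (4)²·∫cos(5x)² dx = 16·π/2 = 8*π;  (5)²·∫sin(3x)² dx = 25·π/2 = 25*π/2.
  u² cross terms: 2·(4)·(5)·∫cos(5x)·sin(3x) dx = 40·(0) = 0.
  So ∫_0^π u² dx = 8*π + 25*π/2 + 0 = 41*π/2.
  (u')² squared terms: (-20)²·∫sin(5x)² dx = 400·π/2 = 200*π;  (15)²·∫cos(3x)² dx = 225·π/2 = 225*π/2.
  (u')² cross terms: 2·(-20)·(15)·∫sin(5x)·cos(3x) dx = -600·(0) = 0.
  So ∫_0^π (u')² dx = 200*π + 225*π/2 + 0 = 625*π/2.
||u||_{H^1}^2 = (41*π/2) + (625*π/2) = 333*π.


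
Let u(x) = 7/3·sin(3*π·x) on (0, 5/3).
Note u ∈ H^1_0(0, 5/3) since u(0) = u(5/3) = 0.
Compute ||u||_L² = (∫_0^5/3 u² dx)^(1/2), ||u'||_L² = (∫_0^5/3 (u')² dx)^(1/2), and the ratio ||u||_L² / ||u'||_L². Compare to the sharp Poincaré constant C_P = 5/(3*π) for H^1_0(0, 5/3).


||u||_L² / ||u'||_L² = 1/(3*π) < C_P = 5/(3*π).

u(x) = 7/3·sin(3*π·x), so u'(x) = 7*π*cos(3*π*x).
Writing u(x) = A·sin(kπx/L) with A = 7/3 and k = 5, use ∫_0^L sin²(kπx/L) dx = L/2 and ∫_0^L cos²(kπx/L) dx = L/2.
u² = 49/9·sin²(3*π·x) and (u')² = 49*π^2·cos²(3*π·x), and each of sin², cos² integrates to L/2 = 5/6 over (0, 5/3).
∫_0^5/3 u² dx = 245/54, so ||u||_L² = 7*sqrt(30)/18.
∫_0^5/3 (u')² dx = 245*π^2/6, so ||u'||_L² = 7*sqrt(30)*π/6.
Ratio ||u||_L² / ||u'||_L² = 1/(3*π).
Sharp Poincaré constant on H^1_0(0, 5/3) is C_P = L/π = 5/(3*π), achieved by sin(3*π/5·x).
This is the k = 5 harmonic; the ratio L/(kπ) is strictly less than C_P = L/π, consistent with the sharp inequality ||u||_L² ≤ C_P ||u'||_L².


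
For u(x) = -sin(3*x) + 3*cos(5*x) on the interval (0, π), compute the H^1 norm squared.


||u||_{H^1(0,π)}^2 = 122*π

u'(x) = -15*sin(5*x) - 3*cos(3*x).
Expand u² and (u')² and integrate term by term on (0, π), using: for integers n ≥ 1, ∫_0^π sin²(nx) dx = ∫_0^π cos²(nx) dx = π/2; for n ≠ n', ∫_0^π sin(nx)sin(n'x) dx = ∫_0^π cos(nx)cos(n'x) dx = 0; and by product-to-sum, ∫_0^π sin(nx)cos(n'x) dx = ½∫_0^π [sin((n+n')x) + sin((n−n')x)] dx, which is 0 when n+n' is even and 2n/(n²−n'²) when n+n' is odd (it need not vanish on (0, π)).
  u² squared terms: (-1)²·∫sin(3x)² dx = 1·π/2 = π/2;  (3)²·∫cos(5x)² dx = 9·π/2 = 9*π/2.
  u² cross terms: 2·(-1)·(3)·∫sin(3x)·cos(5x) dx = -6·(0) = 0.
  So ∫_0^π u² dx = π/2 + 9*π/2 + 0 = 5*π.
  (u')² squared terms: (-15)²·∫sin(5x)² dx = 225·π/2 = 225*π/2;  (-3)²·∫cos(3x)² dx = 9·π/2 = 9*π/2.
  (u')² cross terms: 2·(-15)·(-3)·∫sin(5x)·cos(3x) dx = 90·(0) = 0.
  So ∫_0^π (u')² dx = 225*π/2 + 9*π/2 + 0 = 117*π.
||u||_{H^1}^2 = (5*π) + (117*π) = 122*π.


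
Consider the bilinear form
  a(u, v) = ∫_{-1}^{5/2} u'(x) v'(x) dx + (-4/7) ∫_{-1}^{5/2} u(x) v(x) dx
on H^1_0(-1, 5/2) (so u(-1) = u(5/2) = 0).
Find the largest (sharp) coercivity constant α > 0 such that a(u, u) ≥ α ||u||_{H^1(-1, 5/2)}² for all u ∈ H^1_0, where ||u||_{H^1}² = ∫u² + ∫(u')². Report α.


α = 4*(-7 + π^2)/(4*π^2 + 49)

Coercivity of a(·,·) on H^1_0(-1, 5/2) means a(u, u) ≥ α ||u||_{H^1}² for every u ∈ H^1_0.
The interval has length L = 7/2, and Poincaré/coercivity depend only on L. Here a(u, u) = ∫(u')² + (-4/7)·∫u².
Here c = -4/7 < 0 with |c| < (π/L)² = 4*π^2/49, so coercivity still holds. The condition a(u,u) ≥ α||u||_{H^1}² reads (1−α)∫(u')² ≥ (α−c)∫u². Any admissible α is ≤ 1 (rapidly oscillating u have ∫u²/∫(u')² → 0), and α = 1 would force 0 ≥ (1−c)∫u², impossible since c < 1; so 1−α > 0. By the sharp Poincaré inequality on H^1_0 of an interval of length L, ∫(u')² ≥ (π/L)²∫u² with equality for the first sine mode sin(π(x−x₀)/L) (x₀ the left endpoint), so the inequality holds for all u iff (1−α)(π/L)² ≥ α − c, i.e. α ≤ ((π/L)² + c)/((π/L)² + 1) = (1 + c(L/π)²)/(1 + (L/π)²). (Direct route, valid since c ≤ 0: Poincaré gives c∫u² ≥ c(L/π)²∫(u')², so a(u,u) ≥ (1 + c(L/π)²)∫(u')², while ||u||_{H^1}² ≤ (1 + (L/π)²)∫(u')²; dividing yields the same α.) With (π/L)² = 4*π^2/49 and c = -4/7, the largest admissible constant is α = ((π/L)² + c)/((π/L)² + 1).
Simplifying, α = 4*(-7 + π^2)/(4*π^2 + 49).


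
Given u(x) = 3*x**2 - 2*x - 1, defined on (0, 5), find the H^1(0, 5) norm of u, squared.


||u||_{H^1}^2 = 14825/3

The H^1 norm (squared) on an interval (0, L) is
  ||u||_{H^1}^2 = ∫_0^L u(x)^2 dx + ∫_0^L u'(x)^2 dx.
Compute u'(x) = 6*x - 2.
Then u(x)^2 = 9*x**4 - 12*x**3 - 2*x**2 + 4*x + 1 and u'(x)^2 = 36*x**2 - 24*x + 4.
Integrate each monomial from 0 to 5 using ∫_0^5 c·x^n dx = c·5^(n+1)/(n+1):
  ∫_0^5 u(x)^2 dx = ∫_0^5 (9*x^4 - 12*x^3 - 2*x^2 + 4*x + 1) dx. Term by term:
    ∫_0^5 9*x^4 dx = 5625;  ∫_0^5 -12*x^3 dx = -1875;  ∫_0^5 -2*x^2 dx = -250/3;
    ∫_0^5 4*x dx = 50;  ∫_0^5 1 dx = 5.
  Sum: 5625 − 1875 − 250/3 + 50 + 5 = 11165/3.
  ∫_0^5 u'(x)^2 dx = ∫_0^5 (36*x^2 - 24*x + 4) dx. Term by term:
    ∫_0^5 36*x^2 dx = 1500;  ∫_0^5 -24*x dx = -300;  ∫_0^5 4 dx = 20.
  Sum: 1500 − 300 + 20 = 1220.
Adding: ||u||_{H^1}^2 = 11165/3 + 1220 = 14825/3.


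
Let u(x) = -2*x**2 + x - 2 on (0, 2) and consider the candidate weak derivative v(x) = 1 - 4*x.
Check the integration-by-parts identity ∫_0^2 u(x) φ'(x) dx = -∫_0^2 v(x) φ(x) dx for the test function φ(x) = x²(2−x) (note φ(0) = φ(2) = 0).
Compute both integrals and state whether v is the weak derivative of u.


LHS = 76/15, RHS = 76/15. Yes, v = u' weakly.

u(x) = -2*x**2 + x - 2, classical derivative u'(x) = 1 - 4*x.
φ(x) = x²(2−x), so φ'(x) = x*(4 - 3*x).
Note φ(0) = φ(2) = 0, so the boundary term u·φ vanishes.
LHS = ∫_0^2 u(x) φ'(x) dx = ∫_0^2 (6*x^4 - 11*x^3 + 10*x^2 - 8*x) dx. Term by term:
  ∫_0^2 6*x^4 dx = 192/5;  ∫_0^2 -11*x^3 dx = -44;  ∫_0^2 10*x^2 dx = 80/3;
  ∫_0^2 -8*x dx = -16.
Sum: 192/5 − 44 + 80/3 − 16 = 76/15.
So LHS = 76/15.
∫_0^2 v(x) φ(x) dx = ∫_0^2 (4*x^4 - 9*x^3 + 2*x^2) dx. Term by term:
  ∫_0^2 4*x^4 dx = 128/5;  ∫_0^2 -9*x^3 dx = -36;  ∫_0^2 2*x^2 dx = 16/3.
Sum: 128/5 − 36 + 16/3 = -76/15.
So RHS = -∫_0^2 v(x) φ(x) dx = 76/15.
LHS = RHS, so the identity holds for this test φ.
Moreover u is smooth here and v(x) = u'(x) = 1 - 4*x pointwise, so the identity holds for every test function. Hence v is the weak derivative of u.


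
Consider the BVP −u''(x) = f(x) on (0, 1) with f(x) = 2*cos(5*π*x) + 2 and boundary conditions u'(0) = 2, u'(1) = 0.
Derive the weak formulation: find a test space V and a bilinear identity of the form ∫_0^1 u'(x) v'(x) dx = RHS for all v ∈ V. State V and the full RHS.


V = H^1(0, 1) (v unrestricted at boundary; u is determined up to an additive constant); weak form: ∫_0^1 u'v' dx = ∫_0^1 (2*cos(5*π*x) + 2) v dx − 2·v(0) for all v ∈ V.

Multiply both sides by a test function v and integrate from 0 to 1:
  ∫_0^1 −u''(x) v(x) dx = ∫_0^1 f(x) v(x) dx.
Integrate the LHS by parts once:
  ∫_0^1 −u'' v dx = −[u'(x) v(x)]_0^1 + ∫_0^1 u'(x) v'(x) dx.
Thus ∫_0^1 u'(x) v'(x) dx = ∫_0^1 f(x) v(x) dx + [u'(x) v(x)]_0^1.
Choose V so that boundary terms are either known or forced to vanish.
u has inhomogeneous Neumann u'(0) = 2, u'(1) = 0. [u' v]_0^1 = (0)·v(1) − (2)·v(0) = − 2·v(0). Take V = H^1(0, 1); boundary term becomes part of RHS.
Weak formulation: find u (satisfying any essential BC) such that ∫_0^1 u'(x) v'(x) dx = ∫_0^1 f v dx − 2·v(0) for all v ∈ V (Neumann data are natural BCs: they enter the RHS as boundary terms).
Substituting f(x) = 2*cos(5*π*x) + 2, the right-hand side is ∫_0^1 (2*cos(5*π*x) + 2) v dx − 2·v(0).
Compatibility check (pure Neumann): taking v ≡ 1 ∈ V gives 0 = ∫_0^1 f dx + (0) − (2), i.e. ∫_0^1 f dx must equal u'(0) − u'(1) = 2. Indeed ∫_0^1 (2*cos(5*π*x) + 2) dx = 2, so the data are compatible. The solution is then unique only up to an additive constant (fix it e.g. by requiring ∫_0^1 u dx = 0).


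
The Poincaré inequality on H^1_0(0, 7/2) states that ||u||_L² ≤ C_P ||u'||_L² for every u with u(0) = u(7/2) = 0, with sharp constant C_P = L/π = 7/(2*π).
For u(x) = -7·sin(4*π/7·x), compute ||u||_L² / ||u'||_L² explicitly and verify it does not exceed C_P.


||u||_L² / ||u'||_L² = 7/(4*π) < C_P = 7/(2*π).

u(x) = -7·sin(4*π/7·x), so u'(x) = -4*π*cos(4*π*x/7).
Writing u(x) = A·sin(kπx/L) with A = -7 and k = 2, use ∫_0^L sin²(kπx/L) dx = L/2 and ∫_0^L cos²(kπx/L) dx = L/2.
u² = 49·sin²(4*π/7·x) and (u')² = 16*π^2·cos²(4*π/7·x), and each of sin², cos² integrates to L/2 = 7/4 over (0, 7/2).
∫_0^7/2 u² dx = 343/4, so ||u||_L² = 7*sqrt(7)/2.
∫_0^7/2 (u')² dx = 28*π^2, so ||u'||_L² = 2*sqrt(7)*π.
Ratio ||u||_L² / ||u'||_L² = 7/(4*π).
Sharp Poincaré constant on H^1_0(0, 7/2) is C_P = L/π = 7/(2*π), achieved by sin(2*π/7·x).
This is the k = 2 harmonic; the ratio L/(kπ) is strictly less than C_P = L/π, consistent with the sharp inequality ||u||_L² ≤ C_P ||u'||_L².


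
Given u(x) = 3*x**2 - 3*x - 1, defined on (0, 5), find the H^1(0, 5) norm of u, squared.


||u||_{H^1}^2 = 8225/2

The H^1 norm (squared) on an interval (0, L) is
  ||u||_{H^1}^2 = ∫_0^L u(x)^2 dx + ∫_0^L u'(x)^2 dx.
Compute u'(x) = 6*x - 3.
Then u(x)^2 = 9*x**4 - 18*x**3 + 3*x**2 + 6*x + 1 and u'(x)^2 = 36*x**2 - 36*x + 9.
Integrate each monomial from 0 to 5 using ∫_0^5 c·x^n dx = c·5^(n+1)/(n+1):
  ∫_0^5 u(x)^2 dx = ∫_0^5 (9*x^4 - 18*x^3 + 3*x^2 + 6*x + 1) dx. Term by term:
    ∫_0^5 9*x^4 dx = 5625;  ∫_0^5 -18*x^3 dx = -5625/2;  ∫_0^5 3*x^2 dx = 125;
    ∫_0^5 6*x dx = 75;  ∫_0^5 1 dx = 5.
  Sum: 5625 − 5625/2 + 125 + 75 + 5 = 6035/2.
  ∫_0^5 u'(x)^2 dx = ∫_0^5 (36*x^2 - 36*x + 9) dx. Term by term:
    ∫_0^5 36*x^2 dx = 1500;  ∫_0^5 -36*x dx = -450;  ∫_0^5 9 dx = 45.
  Sum: 1500 − 450 + 45 = 1095.
Adding: ||u||_{H^1}^2 = 6035/2 + 1095 = 8225/2.


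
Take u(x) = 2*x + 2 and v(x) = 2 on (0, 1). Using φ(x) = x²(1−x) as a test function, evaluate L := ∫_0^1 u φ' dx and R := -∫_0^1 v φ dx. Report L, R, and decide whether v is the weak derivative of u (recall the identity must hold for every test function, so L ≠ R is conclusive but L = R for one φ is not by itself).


LHS = -1/6, RHS = -1/6. Yes, v = u' weakly.

u(x) = 2*x + 2, classical derivative u'(x) = 2.
φ(x) = x²(1−x), so φ'(x) = x*(2 - 3*x).
Note φ(0) = φ(1) = 0, so the boundary term u·φ vanishes.
LHS = ∫_0^1 u(x) φ'(x) dx = ∫_0^1 (-6*x^3 - 2*x^2 + 4*x) dx. Term by term:
  ∫_0^1 -6*x^3 dx = -3/2;  ∫_0^1 -2*x^2 dx = -2/3;  ∫_0^1 4*x dx = 2.
Sum: -3/2 − 2/3 + 2 = -1/6.
So LHS = -1/6.
∫_0^1 v(x) φ(x) dx = ∫_0^1 (-2*x^3 + 2*x^2) dx. Term by term:
  ∫_0^1 -2*x^3 dx = -1/2;  ∫_0^1 2*x^2 dx = 2/3.
Sum: -1/2 + 2/3 = 1/6.
So RHS = -∫_0^1 v(x) φ(x) dx = -1/6.
LHS = RHS, so the identity holds for this test φ.
Moreover u is smooth here and v(x) = u'(x) = 2 pointwise, so the identity holds for every test function. Hence v is the weak derivative of u.


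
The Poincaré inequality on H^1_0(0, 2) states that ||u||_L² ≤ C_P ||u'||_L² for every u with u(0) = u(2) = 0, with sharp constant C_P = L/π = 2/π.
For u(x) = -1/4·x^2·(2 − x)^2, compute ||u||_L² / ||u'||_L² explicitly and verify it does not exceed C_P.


||u||_L² / ||u'||_L² = sqrt(3)/3 < C_P = 2/π.

u(x) = -1/4·x^2·(2 − x)^2, so u'(x) = x*(-x^2 + 3*x - 2).
u(x) = -1/4·x^2·(2 − x)^2 vanishes at x = 0 and x = 2, so u ∈ H^1_0(0, 2). Differentiate via the product rule and integrate the resulting polynomials term by term.
  ∫_0^2 u² dx = ∫_0^2 (x^8/16 - x^7/2 + 3*x^6/2 - 2*x^5 + x^4) dx. Term by term:
    ∫_0^2 x^8/16 dx = 32/9;  ∫_0^2 -x^7/2 dx = -16;  ∫_0^2 3*x^6/2 dx = 192/7;
    ∫_0^2 -2*x^5 dx = -64/3;  ∫_0^2 x^4 dx = 32/5.
  Sum: 32/9 − 16 + 192/7 − 64/3 + 32/5 = 16/315.
  ∫_0^2 (u')² dx = ∫_0^2 (x^6 - 6*x^5 + 13*x^4 - 12*x^3 + 4*x^2) dx. Term by term:
    ∫_0^2 x^6 dx = 128/7;  ∫_0^2 -6*x^5 dx = -64;  ∫_0^2 13*x^4 dx = 416/5;
    ∫_0^2 -12*x^3 dx = -48;  ∫_0^2 4*x^2 dx = 32/3.
  Sum: 128/7 − 64 + 416/5 − 48 + 32/3 = 16/105.
∫_0^2 u² dx = 16/315, so ||u||_L² = 4*sqrt(35)/105.
∫_0^2 (u')² dx = 16/105, so ||u'||_L² = 4*sqrt(105)/105.
Ratio ||u||_L² / ||u'||_L² = sqrt(3)/3.
Sharp Poincaré constant on H^1_0(0, 2) is C_P = L/π = 2/π, achieved by sin(π/2·x).
A polynomial bump cannot attain the sharp Poincaré constant (only the first sine eigenfunction does), so the ratio is strictly less than C_P, consistent with ||u||_L² ≤ C_P ||u'||_L².


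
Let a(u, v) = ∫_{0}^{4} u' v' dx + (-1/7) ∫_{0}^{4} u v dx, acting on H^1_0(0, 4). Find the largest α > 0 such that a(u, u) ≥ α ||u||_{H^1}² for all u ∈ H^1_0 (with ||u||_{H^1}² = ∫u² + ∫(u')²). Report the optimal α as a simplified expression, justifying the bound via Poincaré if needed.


α = (-16/7 + π^2)/(π^2 + 16)

Coercivity of a(·,·) on H^1_0(0, 4) means a(u, u) ≥ α ||u||_{H^1}² for every u ∈ H^1_0.
The interval has length L = 4, and Poincaré/coercivity depend only on L. Here a(u, u) = ∫(u')² + (-1/7)·∫u².
Here c = -1/7 < 0 with |c| < (π/L)² = π^2/16, so coercivity still holds. The condition a(u,u) ≥ α||u||_{H^1}² reads (1−α)∫(u')² ≥ (α−c)∫u². Any admissible α is ≤ 1 (rapidly oscillating u have ∫u²/∫(u')² → 0), and α = 1 would force 0 ≥ (1−c)∫u², impossible since c < 1; so 1−α > 0. By the sharp Poincaré inequality on H^1_0 of an interval of length L, ∫(u')² ≥ (π/L)²∫u² with equality for the first sine mode sin(π(x−x₀)/L) (x₀ the left endpoint), so the inequality holds for all u iff (1−α)(π/L)² ≥ α − c, i.e. α ≤ ((π/L)² + c)/((π/L)² + 1) = (1 + c(L/π)²)/(1 + (L/π)²). (Direct route, valid since c ≤ 0: Poincaré gives c∫u² ≥ c(L/π)²∫(u')², so a(u,u) ≥ (1 + c(L/π)²)∫(u')², while ||u||_{H^1}² ≤ (1 + (L/π)²)∫(u')²; dividing yields the same α.) With (π/L)² = π^2/16 and c = -1/7, the largest admissible constant is α = ((π/L)² + c)/((π/L)² + 1).
Simplifying, α = (-16/7 + π^2)/(π^2 + 16).


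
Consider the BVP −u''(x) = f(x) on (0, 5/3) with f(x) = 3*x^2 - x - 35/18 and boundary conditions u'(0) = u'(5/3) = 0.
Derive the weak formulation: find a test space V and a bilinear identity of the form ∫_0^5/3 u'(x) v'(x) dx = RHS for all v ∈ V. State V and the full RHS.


V = H^1(0, 5/3) (no boundary constraint on v; u is determined up to an additive constant); weak form: ∫_0^5/3 u'v' dx = ∫_0^5/3 (3*x^2 - x - 35/18) v dx for all v ∈ V.

Multiply both sides by a test function v and integrate from 0 to 5/3:
  ∫_0^5/3 −u''(x) v(x) dx = ∫_0^5/3 f(x) v(x) dx.
Integrate the LHS by parts once:
  ∫_0^5/3 −u'' v dx = −[u'(x) v(x)]_0^5/3 + ∫_0^5/3 u'(x) v'(x) dx.
Thus ∫_0^5/3 u'(x) v'(x) dx = ∫_0^5/3 f(x) v(x) dx + [u'(x) v(x)]_0^5/3.
Choose V so that boundary terms are either known or forced to vanish.
u has homogeneous Neumann: u'(0) = u'(5/3) = 0. So [u' v]_0^5/3 = 0·v(5/3) − 0·v(0) = 0 for any v; take V = H^1(0, 5/3).
Weak formulation: find u (satisfying any essential BC) such that ∫_0^5/3 u'(x) v'(x) dx = ∫_0^5/3 f v dx for all v ∈ V (homogeneous Neumann, so boundary terms vanish).
Substituting f(x) = 3*x^2 - x - 35/18, the right-hand side is ∫_0^5/3 (3*x^2 - x - 35/18) v dx.
Compatibility check (pure Neumann): taking v ≡ 1 ∈ V gives 0 = ∫_0^5/3 f dx + (0) − (0), i.e. ∫_0^5/3 f dx must equal u'(0) − u'(5/3) = 0. Indeed ∫_0^5/3 (3*x^2 - x - 35/18) dx = 0, so the data are compatible. The solution is then unique only up to an additive constant (fix it e.g. by requiring ∫_0^5/3 u dx = 0).


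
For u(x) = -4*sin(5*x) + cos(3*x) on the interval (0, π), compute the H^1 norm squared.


||u||_{H^1(0,π)}^2 = 213*π

u'(x) = -3*sin(3*x) - 20*cos(5*x).
Expand u² and (u')² and integrate term by term on (0, π), using: for integers n ≥ 1, ∫_0^π sin²(nx) dx = ∫_0^π cos²(nx) dx = π/2; for n ≠ n', ∫_0^π sin(nx)sin(n'x) dx = ∫_0^π cos(nx)cos(n'x) dx = 0; and by product-to-sum, ∫_0^π sin(nx)cos(n'x) dx = ½∫_0^π [sin((n+n')x) + sin((n−n')x)] dx, which is 0 when n+n' is even and 2n/(n²−n'²) when n+n' is odd (it need not vanish on (0, π)).
  u² squared terms: (-4)²·∫sin(5x)² dx = 16·π/2 = 8*π;  (1)²·∫cos(3x)² dx = 1·π/2 = π/2.
  u² cross terms: 2·(-4)·(1)·∫sin(5x)·cos(3x) dx = -8·(0) = 0.
  So ∫_0^π u² dx = 8*π + π/2 + 0 = 17*π/2.
  (u')² squared terms: (-20)²·∫cos(5x)² dx = 400·π/2 = 200*π;  (-3)²·∫sin(3x)² dx = 9·π/2 = 9*π/2.
  (u')² cross terms: 2·(-20)·(-3)·∫cos(5x)·sin(3x) dx = 120·(0) = 0.
  So ∫_0^π (u')² dx = 200*π + 9*π/2 + 0 = 409*π/2.
||u||_{H^1}^2 = (17*π/2) + (409*π/2) = 213*π.


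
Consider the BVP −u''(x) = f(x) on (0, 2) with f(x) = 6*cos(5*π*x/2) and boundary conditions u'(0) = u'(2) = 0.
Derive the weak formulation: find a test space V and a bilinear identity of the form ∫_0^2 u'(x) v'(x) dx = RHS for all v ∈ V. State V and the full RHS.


V = H^1(0, 2) (no boundary constraint on v; u is determined up to an additive constant); weak form: ∫_0^2 u'v' dx = ∫_0^2 (6*cos(5*π*x/2)) v dx for all v ∈ V.

Multiply both sides by a test function v and integrate from 0 to 2:
  ∫_0^2 −u''(x) v(x) dx = ∫_0^2 f(x) v(x) dx.
Integrate the LHS by parts once:
  ∫_0^2 −u'' v dx = −[u'(x) v(x)]_0^2 + ∫_0^2 u'(x) v'(x) dx.
Thus ∫_0^2 u'(x) v'(x) dx = ∫_0^2 f(x) v(x) dx + [u'(x) v(x)]_0^2.
Choose V so that boundary terms are either known or forced to vanish.
u has homogeneous Neumann: u'(0) = u'(2) = 0. So [u' v]_0^2 = 0·v(2) − 0·v(0) = 0 for any v; take V = H^1(0, 2).
Weak formulation: find u (satisfying any essential BC) such that ∫_0^2 u'(x) v'(x) dx = ∫_0^2 f v dx for all v ∈ V (homogeneous Neumann, so boundary terms vanish).
Substituting f(x) = 6*cos(5*π*x/2), the right-hand side is ∫_0^2 (6*cos(5*π*x/2)) v dx.
Compatibility check (pure Neumann): taking v ≡ 1 ∈ V gives 0 = ∫_0^2 f dx + (0) − (0), i.e. ∫_0^2 f dx must equal u'(0) − u'(2) = 0. Indeed ∫_0^2 (6*cos(5*π*x/2)) dx = 0, so the data are compatible. The solution is then unique only up to an additive constant (fix it e.g. by requiring ∫_0^2 u dx = 0).


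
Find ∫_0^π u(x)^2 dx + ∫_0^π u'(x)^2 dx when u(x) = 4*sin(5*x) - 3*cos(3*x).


||u||_{H^1(0,π)}^2 = 253*π

u'(x) = 9*sin(3*x) + 20*cos(5*x).
Expand u² and (u')² and integrate term by term on (0, π), using: for integers n ≥ 1, ∫_0^π sin²(nx) dx = ∫_0^π cos²(nx) dx = π/2; for n ≠ n', ∫_0^π sin(nx)sin(n'x) dx = ∫_0^π cos(nx)cos(n'x) dx = 0; and by product-to-sum, ∫_0^π sin(nx)cos(n'x) dx = ½∫_0^π [sin((n+n')x) + sin((n−n')x)] dx, which is 0 when n+n' is even and 2n/(n²−n'²) when n+n' is odd (it need not vanish on (0, π)).
  u² squared terms: (-3)²·∫cos(3x)² dx = 9·π/2 = 9*π/2;  (4)²·∫sin(5x)² dx = 16·π/2 = 8*π.
  u² cross terms: 2·(-3)·(4)·∫cos(3x)·sin(5x) dx = -24·(0) = 0.
  So ∫_0^π u² dx = 9*π/2 + 8*π + 0 = 25*π/2.
  (u')² squared terms: (9)²·∫sin(3x)² dx = 81·π/2 = 81*π/2;  (20)²·∫cos(5x)² dx = 400·π/2 = 200*π.
  (u')² cross terms: 2·(9)·(20)·∫sin(3x)·cos(5x) dx = 360·(0) = 0.
  So ∫_0^π (u')² dx = 81*π/2 + 200*π + 0 = 481*π/2.
||u||_{H^1}^2 = (25*π/2) + (481*π/2) = 253*π.


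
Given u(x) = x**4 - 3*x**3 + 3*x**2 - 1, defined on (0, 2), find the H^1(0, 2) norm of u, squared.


||u||_{H^1}^2 = 5086/315

The H^1 norm (squared) on an interval (0, L) is
  ||u||_{H^1}^2 = ∫_0^L u(x)^2 dx + ∫_0^L u'(x)^2 dx.
Compute u'(x) = 4*x**3 - 9*x**2 + 6*x.
Then u(x)^2 = x**8 - 6*x**7 + 15*x**6 - 18*x**5 + 7*x**4 + 6*x**3 - 6*x**2 + 1 and u'(x)^2 = 16*x**6 - 72*x**5 + 129*x**4 - 108*x**3 + 36*x**2.
Integrate each monomial from 0 to 2 using ∫_0^2 c·x^n dx = c·2^(n+1)/(n+1):
  ∫_0^2 u(x)^2 dx = ∫_0^2 (x^8 - 6*x^7 + 15*x^6 - 18*x^5 + 7*x^4 + 6*x^3 - 6*x^2 + 1) dx. Term by term:
    ∫_0^2 x^8 dx = 512/9;  ∫_0^2 -6*x^7 dx = -192;  ∫_0^2 15*x^6 dx = 1920/7;
    ∫_0^2 -18*x^5 dx = -192;  ∫_0^2 7*x^4 dx = 224/5;  ∫_0^2 6*x^3 dx = 24;
    ∫_0^2 -6*x^2 dx = -16;  ∫_0^2 1 dx = 2.
  Sum: 512/9 − 192 + 1920/7 − 192 + 224/5 + 24 − 16 + 2 = 622/315.
  ∫_0^2 u'(x)^2 dx = ∫_0^2 (16*x^6 - 72*x^5 + 129*x^4 - 108*x^3 + 36*x^2) dx. Term by term:
    ∫_0^2 16*x^6 dx = 2048/7;  ∫_0^2 -72*x^5 dx = -768;  ∫_0^2 129*x^4 dx = 4128/5;
    ∫_0^2 -108*x^3 dx = -432;  ∫_0^2 36*x^2 dx = 96.
  Sum: 2048/7 − 768 + 4128/5 − 432 + 96 = 496/35.
Adding: ||u||_{H^1}^2 = 622/315 + 496/35 = 5086/315.
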